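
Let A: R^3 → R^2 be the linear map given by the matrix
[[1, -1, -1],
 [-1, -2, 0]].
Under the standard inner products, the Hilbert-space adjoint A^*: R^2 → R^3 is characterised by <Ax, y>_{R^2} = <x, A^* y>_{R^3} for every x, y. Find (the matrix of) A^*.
A^* = A^T =
[[1, -1],
 [-1, -2],
 [-1, 0]]

For real matrices with standard dot products, the defining identity <Ax, y> = <x, A^* y> gives (Ax)^T y = x^T (A^*) y, i.e. x^T A^T y = x^T (A^*) y. Since this holds for all x, y, we must have A^* = A^T. Therefore
A^* =
[[1, -1],
 [-1, -2],
 [-1, 0]].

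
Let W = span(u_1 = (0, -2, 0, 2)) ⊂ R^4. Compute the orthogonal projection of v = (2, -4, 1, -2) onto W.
proj_W(v) = (0, -1, 0, 1)

Set up U = [u_1 | ... | u_1] ∈ R^(4×1). The projector onto W = col(U) is P = U (U^T U)^(-1) U^T.
Compute U^T U =
  [8],
and U^T v = (4).
Solve U^T U · c = U^T v for the coefficients: c = (1/2). The projection is proj_W(v) = U c.
Check: (v - proj_W(v)) · u_1 = 0  (should be 0).
Result: proj_W(v) = (0, -1, 0, 1).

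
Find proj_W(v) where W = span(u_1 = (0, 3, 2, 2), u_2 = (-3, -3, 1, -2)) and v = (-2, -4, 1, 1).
proj_W(v) = (-67/30, -11/5, 23/30, -22/15)

Set up U = [u_1 | ... | u_2] ∈ R^(4×2). The projector onto W = col(U) is P = U (U^T U)^(-1) U^T.
Compute U^T U =
  [17, -11]
  [-11, 23],
and U^T v = (-8, 17).
Solve U^T U · c = U^T v for the coefficients: c = (1/90, 67/90). The projection is proj_W(v) = U c.
Check: (v - proj_W(v)) · u_1 = 0  (should be 0).
Check: (v - proj_W(v)) · u_2 = 0  (should be 0).
Result: proj_W(v) = (-67/30, -11/5, 23/30, -22/15).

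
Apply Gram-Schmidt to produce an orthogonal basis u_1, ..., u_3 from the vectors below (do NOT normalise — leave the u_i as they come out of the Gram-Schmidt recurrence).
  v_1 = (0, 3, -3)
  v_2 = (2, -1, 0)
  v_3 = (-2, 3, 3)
Orthogonal basis:
  u_1 = (0, 3, -3)
  u_2 = (2, -1/2, -1/2)
  u_3 = (10/9, 20/9, 20/9)

Apply the Gram-Schmidt recurrence
  u_1 = v_1
  u_i = v_i − Σ_{j<i} ((v_i · u_j) / (u_j · u_j)) · u_j.

Step by step this gives:
  u_1 = (0, 3, -3)
  u_2 = (2, -1/2, -1/2)
  u_3 = (10/9, 20/9, 20/9)

Orthogonality check:
  u_2 · u_1 = 0 (should be 0)
  u_3 · u_1 = 0 (should be 0)
  u_3 · u_2 = 0 (should be 0)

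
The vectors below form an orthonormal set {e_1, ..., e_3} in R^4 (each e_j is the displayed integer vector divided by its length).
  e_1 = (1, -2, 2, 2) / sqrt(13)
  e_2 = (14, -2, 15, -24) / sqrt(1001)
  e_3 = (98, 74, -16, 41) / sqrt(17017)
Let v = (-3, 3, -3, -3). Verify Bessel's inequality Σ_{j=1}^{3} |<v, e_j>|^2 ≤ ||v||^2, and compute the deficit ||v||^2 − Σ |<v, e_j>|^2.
Σ |<v, e_j>|^2 = 7875/221; ||v||^2 = 36; deficit = 81/221

Write each e_j = u_j / sqrt(<u_j, u_j>) where u_j is the displayed integer vector. Then <v, e_j> = <v, u_j> / sqrt(<u_j, u_j>), so |<v, e_j>|^2 = <v, u_j>^2 / <u_j, u_j>.
Coefficients: <v, e_1> = -21/sqrt(13), <v, e_2> = -21/sqrt(1001), <v, e_3> = -147/sqrt(17017).
Square and sum: Σ |<v, e_j>|^2 = 7875/221.
Compute ||v||^2 = v·v = 36.
Deficit = 36 − 7875/221 = 81/221 ≥ 0, confirming Bessel's inequality. (The deficit equals ||v − Σ <v,e_j> e_j||^2, the squared distance from v to span{e_j}.)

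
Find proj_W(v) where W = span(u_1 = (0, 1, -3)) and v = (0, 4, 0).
proj_W(v) = (0, 2/5, -6/5)

Set up U = [u_1 | ... | u_1] ∈ R^(3×1). The projector onto W = col(U) is P = U (U^T U)^(-1) U^T.
Compute U^T U =
  [10],
and U^T v = (4).
Solve U^T U · c = U^T v for the coefficients: c = (2/5). The projection is proj_W(v) = U c.
Check: (v - proj_W(v)) · u_1 = 0  (should be 0).
Result: proj_W(v) = (0, 2/5, -6/5).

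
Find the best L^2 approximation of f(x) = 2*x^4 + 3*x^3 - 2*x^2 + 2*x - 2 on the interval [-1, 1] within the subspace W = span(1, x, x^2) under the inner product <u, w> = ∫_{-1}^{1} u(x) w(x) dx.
g(x) = -2*x^2/7 + 19*x/5 - 76/35

The best approximation g ∈ W is the orthogonal projection of f onto W. Writing g = a_0 + a_1 x + a_2 x^2, the coefficients solve the normal equations G · a = b where
  G_{ij} = <φ_i, φ_j> and b_i = <f, φ_i>, with φ_0 = 1, φ_1 = x, φ_2 = x^2.
G =
  [2, 0, 2/3]
  [0, 2/3, 0]
  [2/3, 0, 2/5],
b = (-68/15, 38/15, -164/105).
Solving gives a_0 = -76/35, a_1 = 19/5, a_2 = -2/7, so
  g(x) = -2*x^2/7 + 19*x/5 - 76/35.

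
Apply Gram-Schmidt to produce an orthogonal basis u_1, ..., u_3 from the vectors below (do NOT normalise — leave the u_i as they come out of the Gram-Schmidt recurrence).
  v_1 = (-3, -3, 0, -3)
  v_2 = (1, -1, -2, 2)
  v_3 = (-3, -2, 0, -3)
Orthogonal basis:
  u_1 = (-3, -3, 0, -3)
  u_2 = (1/3, -5/3, -2, 4/3)
  u_3 = (-7/26, 9/26, -5/13, -1/13)

Apply the Gram-Schmidt recurrence
  u_1 = v_1
  u_i = v_i − Σ_{j<i} ((v_i · u_j) / (u_j · u_j)) · u_j.

Step by step this gives:
  u_1 = (-3, -3, 0, -3)
  u_2 = (1/3, -5/3, -2, 4/3)
  u_3 = (-7/26, 9/26, -5/13, -1/13)

Orthogonality check:
  u_2 · u_1 = 0 (should be 0)
  u_3 · u_1 = 0 (should be 0)
  u_3 · u_2 = 0 (should be 0)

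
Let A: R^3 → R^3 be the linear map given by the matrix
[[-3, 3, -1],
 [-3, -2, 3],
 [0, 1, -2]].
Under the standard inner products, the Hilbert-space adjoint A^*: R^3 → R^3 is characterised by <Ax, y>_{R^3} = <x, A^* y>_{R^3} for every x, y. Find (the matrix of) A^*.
A^* = A^T =
[[-3, -3, 0],
 [3, -2, 1],
 [-1, 3, -2]]

For real matrices with standard dot products, the defining identity <Ax, y> = <x, A^* y> gives (Ax)^T y = x^T (A^*) y, i.e. x^T A^T y = x^T (A^*) y. Since this holds for all x, y, we must have A^* = A^T. Therefore
A^* =
[[-3, -3, 0],
 [3, -2, 1],
 [-1, 3, -2]].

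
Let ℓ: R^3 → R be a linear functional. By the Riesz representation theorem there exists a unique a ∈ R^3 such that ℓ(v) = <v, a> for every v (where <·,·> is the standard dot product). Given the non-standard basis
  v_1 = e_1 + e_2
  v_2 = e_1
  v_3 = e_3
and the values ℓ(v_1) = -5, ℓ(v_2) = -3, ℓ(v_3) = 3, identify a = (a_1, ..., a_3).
a = (-3, -2, 3)

Write a = (a_1, ..., a_3) in the standard basis. For each basis vector v_i, ℓ(v_i) = <v_i, a> is a linear equation in the a_j's. Collect the n equations into a matrix system V a = ℓ, where row i of V is v_i (expressed in the standard basis). Since V is invertible (lower-triangular with 1s on the diagonal, up to permutation), solve by back-substitution:
  V =
[[1, 1, 0],
 [1, 0, 0],
 [0, 0, 1]]
  V a = (-5, -3, 3)
Solving gives a = (-3, -2, 3).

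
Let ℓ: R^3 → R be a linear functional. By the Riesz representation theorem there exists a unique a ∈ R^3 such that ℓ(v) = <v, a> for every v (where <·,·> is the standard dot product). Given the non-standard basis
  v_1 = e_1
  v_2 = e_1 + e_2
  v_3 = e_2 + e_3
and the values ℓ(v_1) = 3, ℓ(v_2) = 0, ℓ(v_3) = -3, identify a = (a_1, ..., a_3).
a = (3, -3, 0)

Write a = (a_1, ..., a_3) in the standard basis. For each basis vector v_i, ℓ(v_i) = <v_i, a> is a linear equation in the a_j's. Collect the n equations into a matrix system V a = ℓ, where row i of V is v_i (expressed in the standard basis). Since V is invertible (lower-triangular with 1s on the diagonal, up to permutation), solve by back-substitution:
  V =
[[1, 0, 0],
 [1, 1, 0],
 [0, 1, 1]]
  V a = (3, 0, -3)
Solving gives a = (3, -3, 0).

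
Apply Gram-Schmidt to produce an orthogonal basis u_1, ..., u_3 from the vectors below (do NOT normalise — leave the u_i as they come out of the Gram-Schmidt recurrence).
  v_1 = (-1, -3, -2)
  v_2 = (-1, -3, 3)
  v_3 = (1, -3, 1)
Orthogonal basis:
  u_1 = (-1, -3, -2)
  u_2 = (-5/7, -15/7, 25/7)
  u_3 = (9/5, -3/5, 0)

Apply the Gram-Schmidt recurrence
  u_1 = v_1
  u_i = v_i − Σ_{j<i} ((v_i · u_j) / (u_j · u_j)) · u_j.

Step by step this gives:
  u_1 = (-1, -3, -2)
  u_2 = (-5/7, -15/7, 25/7)
  u_3 = (9/5, -3/5, 0)

Orthogonality check:
  u_2 · u_1 = 0 (should be 0)
  u_3 · u_1 = 0 (should be 0)
  u_3 · u_2 = 0 (should be 0)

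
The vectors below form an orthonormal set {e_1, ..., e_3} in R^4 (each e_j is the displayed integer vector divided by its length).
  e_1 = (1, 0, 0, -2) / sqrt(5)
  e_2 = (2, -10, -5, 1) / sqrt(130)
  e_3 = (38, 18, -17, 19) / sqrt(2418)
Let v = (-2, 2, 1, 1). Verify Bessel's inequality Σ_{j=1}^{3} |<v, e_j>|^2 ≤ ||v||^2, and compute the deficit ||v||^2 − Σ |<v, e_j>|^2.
Σ |<v, e_j>|^2 = 914/93; ||v||^2 = 10; deficit = 16/93

Write each e_j = u_j / sqrt(<u_j, u_j>) where u_j is the displayed integer vector. Then <v, e_j> = <v, u_j> / sqrt(<u_j, u_j>), so |<v, e_j>|^2 = <v, u_j>^2 / <u_j, u_j>.
Coefficients: <v, e_1> = -4/sqrt(5), <v, e_2> = -28/sqrt(130), <v, e_3> = -38/sqrt(2418).
Square and sum: Σ |<v, e_j>|^2 = 914/93.
Compute ||v||^2 = v·v = 10.
Deficit = 10 − 914/93 = 16/93 ≥ 0, confirming Bessel's inequality. (The deficit equals ||v − Σ <v,e_j> e_j||^2, the squared distance from v to span{e_j}.)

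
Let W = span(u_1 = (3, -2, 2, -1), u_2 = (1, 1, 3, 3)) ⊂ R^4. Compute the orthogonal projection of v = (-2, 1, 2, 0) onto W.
proj_W(v) = (-97/172, 153/172, 59/172, 209/172)

Set up U = [u_1 | ... | u_2] ∈ R^(4×2). The projector onto W = col(U) is P = U (U^T U)^(-1) U^T.
Compute U^T U =
  [18, 4]
  [4, 20],
and U^T v = (-4, 5).
Solve U^T U · c = U^T v for the coefficients: c = (-25/86, 53/172). The projection is proj_W(v) = U c.
Check: (v - proj_W(v)) · u_1 = 0  (should be 0).
Check: (v - proj_W(v)) · u_2 = 0  (should be 0).
Result: proj_W(v) = (-97/172, 153/172, 59/172, 209/172).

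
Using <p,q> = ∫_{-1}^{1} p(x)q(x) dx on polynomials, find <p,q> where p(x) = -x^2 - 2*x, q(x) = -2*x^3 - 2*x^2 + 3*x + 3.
<p,q> = -18/5

Expand the product: p(x)·q(x) = 2*x^5 + 6*x^4 + x^3 - 9*x^2 - 6*x.
∫_{-1}^{1} of each monomial x^k gives [2/(k+1) if k even, 0 if k odd]. Integrating term-by-term (or equivalently evaluating the antiderivative F(x) = x^6/3 + 6*x^5/5 + x^4/4 - 3*x^3 - 3*x^2 at the endpoints):
  F(1) − F(−1) = -253/60 − (-37/60) = -18/5.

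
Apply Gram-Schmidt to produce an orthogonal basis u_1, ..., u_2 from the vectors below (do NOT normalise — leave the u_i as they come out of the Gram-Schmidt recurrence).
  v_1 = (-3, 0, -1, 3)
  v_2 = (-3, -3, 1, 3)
Orthogonal basis:
  u_1 = (-3, 0, -1, 3)
  u_2 = (-6/19, -3, 36/19, 6/19)

Apply the Gram-Schmidt recurrence
  u_1 = v_1
  u_i = v_i − Σ_{j<i} ((v_i · u_j) / (u_j · u_j)) · u_j.

Step by step this gives:
  u_1 = (-3, 0, -1, 3)
  u_2 = (-6/19, -3, 36/19, 6/19)

Orthogonality check:
  u_2 · u_1 = 0 (should be 0)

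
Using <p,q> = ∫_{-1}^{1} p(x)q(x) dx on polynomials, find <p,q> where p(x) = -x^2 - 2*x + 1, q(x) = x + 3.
<p,q> = 8/3

Expand the product: p(x)·q(x) = -x^3 - 5*x^2 - 5*x + 3.
∫_{-1}^{1} of each monomial x^k gives [2/(k+1) if k even, 0 if k odd]. Integrating term-by-term (or equivalently evaluating the antiderivative F(x) = -x^4/4 - 5*x^3/3 - 5*x^2/2 + 3*x at the endpoints):
  F(1) − F(−1) = -17/12 − (-49/12) = 8/3.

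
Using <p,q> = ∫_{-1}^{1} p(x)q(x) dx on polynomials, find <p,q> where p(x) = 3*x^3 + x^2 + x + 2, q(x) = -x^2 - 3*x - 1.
<p,q> = -12

Expand the product: p(x)·q(x) = -3*x^5 - 10*x^4 - 7*x^3 - 6*x^2 - 7*x - 2.
∫_{-1}^{1} of each monomial x^k gives [2/(k+1) if k even, 0 if k odd]. Integrating term-by-term (or equivalently evaluating the antiderivative F(x) = -x^6/2 - 2*x^5 - 7*x^4/4 - 2*x^3 - 7*x^2/2 - 2*x at the endpoints):
  F(1) − F(−1) = -47/4 − (1/4) = -12.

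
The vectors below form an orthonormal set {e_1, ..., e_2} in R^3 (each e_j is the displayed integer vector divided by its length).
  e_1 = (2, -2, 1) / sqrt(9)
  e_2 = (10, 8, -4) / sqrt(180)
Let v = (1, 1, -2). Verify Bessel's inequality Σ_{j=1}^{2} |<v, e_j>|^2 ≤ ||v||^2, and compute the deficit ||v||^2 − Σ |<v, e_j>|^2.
Σ |<v, e_j>|^2 = 21/5; ||v||^2 = 6; deficit = 9/5

Write each e_j = u_j / sqrt(<u_j, u_j>) where u_j is the displayed integer vector. Then <v, e_j> = <v, u_j> / sqrt(<u_j, u_j>), so |<v, e_j>|^2 = <v, u_j>^2 / <u_j, u_j>.
Coefficients: <v, e_1> = -2/sqrt(9), <v, e_2> = 26/sqrt(180).
Square and sum: Σ |<v, e_j>|^2 = 21/5.
Compute ||v||^2 = v·v = 6.
Deficit = 6 − 21/5 = 9/5 ≥ 0, confirming Bessel's inequality. (The deficit equals ||v − Σ <v,e_j> e_j||^2, the squared distance from v to span{e_j}.)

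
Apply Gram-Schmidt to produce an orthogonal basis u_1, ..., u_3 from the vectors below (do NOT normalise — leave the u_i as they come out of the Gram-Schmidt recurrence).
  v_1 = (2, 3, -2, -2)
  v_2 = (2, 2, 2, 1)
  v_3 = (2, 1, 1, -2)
Orthogonal basis:
  u_1 = (2, 3, -2, -2)
  u_2 = (34/21, 10/7, 50/21, 29/21)
  u_3 = (148/257, -202/257, 263/257, -418/257)

Apply the Gram-Schmidt recurrence
  u_1 = v_1
  u_i = v_i − Σ_{j<i} ((v_i · u_j) / (u_j · u_j)) · u_j.

Step by step this gives:
  u_1 = (2, 3, -2, -2)
  u_2 = (34/21, 10/7, 50/21, 29/21)
  u_3 = (148/257, -202/257, 263/257, -418/257)

Orthogonality check:
  u_2 · u_1 = 0 (should be 0)
  u_3 · u_1 = 0 (should be 0)
  u_3 · u_2 = 0 (should be 0)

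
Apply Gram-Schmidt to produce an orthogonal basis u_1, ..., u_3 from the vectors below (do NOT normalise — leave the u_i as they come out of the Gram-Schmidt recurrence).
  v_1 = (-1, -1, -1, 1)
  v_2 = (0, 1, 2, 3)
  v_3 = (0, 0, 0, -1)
Orthogonal basis:
  u_1 = (-1, -1, -1, 1)
  u_2 = (0, 1, 2, 3)
  u_3 = (-1/4, -1/28, 5/28, -3/28)

Apply the Gram-Schmidt recurrence
  u_1 = v_1
  u_i = v_i − Σ_{j<i} ((v_i · u_j) / (u_j · u_j)) · u_j.

Step by step this gives:
  u_1 = (-1, -1, -1, 1)
  u_2 = (0, 1, 2, 3)
  u_3 = (-1/4, -1/28, 5/28, -3/28)

Orthogonality check:
  u_2 · u_1 = 0 (should be 0)
  u_3 · u_1 = 0 (should be 0)
  u_3 · u_2 = 0 (should be 0)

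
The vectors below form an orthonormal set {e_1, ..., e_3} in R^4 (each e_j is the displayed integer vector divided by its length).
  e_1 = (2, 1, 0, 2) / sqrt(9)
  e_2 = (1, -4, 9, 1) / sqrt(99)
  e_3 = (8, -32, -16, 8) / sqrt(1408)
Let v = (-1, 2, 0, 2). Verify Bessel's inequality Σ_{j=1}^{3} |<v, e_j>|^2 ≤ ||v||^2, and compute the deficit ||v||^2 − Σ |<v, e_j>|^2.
Σ |<v, e_j>|^2 = 9/2; ||v||^2 = 9; deficit = 9/2

Write each e_j = u_j / sqrt(<u_j, u_j>) where u_j is the displayed integer vector. Then <v, e_j> = <v, u_j> / sqrt(<u_j, u_j>), so |<v, e_j>|^2 = <v, u_j>^2 / <u_j, u_j>.
Coefficients: <v, e_1> = 4/sqrt(9), <v, e_2> = -7/sqrt(99), <v, e_3> = -56/sqrt(1408).
Square and sum: Σ |<v, e_j>|^2 = 9/2.
Compute ||v||^2 = v·v = 9.
Deficit = 9 − 9/2 = 9/2 ≥ 0, confirming Bessel's inequality. (The deficit equals ||v − Σ <v,e_j> e_j||^2, the squared distance from v to span{e_j}.)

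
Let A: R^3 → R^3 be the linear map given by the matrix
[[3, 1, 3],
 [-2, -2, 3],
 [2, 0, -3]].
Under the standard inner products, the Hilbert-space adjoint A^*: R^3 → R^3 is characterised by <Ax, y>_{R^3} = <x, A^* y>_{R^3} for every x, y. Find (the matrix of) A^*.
A^* = A^T =
[[3, -2, 2],
 [1, -2, 0],
 [3, 3, -3]]

For real matrices with standard dot products, the defining identity <Ax, y> = <x, A^* y> gives (Ax)^T y = x^T (A^*) y, i.e. x^T A^T y = x^T (A^*) y. Since this holds for all x, y, we must have A^* = A^T. Therefore
A^* =
[[3, -2, 2],
 [1, -2, 0],
 [3, 3, -3]].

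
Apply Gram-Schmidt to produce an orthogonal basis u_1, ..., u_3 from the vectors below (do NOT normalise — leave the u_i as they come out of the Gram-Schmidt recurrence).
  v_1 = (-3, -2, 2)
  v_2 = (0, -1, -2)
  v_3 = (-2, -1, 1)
Orthogonal basis:
  u_1 = (-3, -2, 2)
  u_2 = (-6/17, -21/17, -30/17)
  u_3 = (-2/9, 2/9, -1/9)

Apply the Gram-Schmidt recurrence
  u_1 = v_1
  u_i = v_i − Σ_{j<i} ((v_i · u_j) / (u_j · u_j)) · u_j.

Step by step this gives:
  u_1 = (-3, -2, 2)
  u_2 = (-6/17, -21/17, -30/17)
  u_3 = (-2/9, 2/9, -1/9)

Orthogonality check:
  u_2 · u_1 = 0 (should be 0)
  u_3 · u_1 = 0 (should be 0)
  u_3 · u_2 = 0 (should be 0)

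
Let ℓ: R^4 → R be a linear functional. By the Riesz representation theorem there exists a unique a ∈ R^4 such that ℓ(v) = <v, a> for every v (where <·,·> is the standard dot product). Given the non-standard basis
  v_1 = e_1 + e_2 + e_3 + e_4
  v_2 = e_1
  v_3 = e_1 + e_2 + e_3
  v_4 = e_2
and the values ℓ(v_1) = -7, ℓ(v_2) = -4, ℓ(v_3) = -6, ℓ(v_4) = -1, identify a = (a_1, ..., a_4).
a = (-4, -1, -1, -1)

Write a = (a_1, ..., a_4) in the standard basis. For each basis vector v_i, ℓ(v_i) = <v_i, a> is a linear equation in the a_j's. Collect the n equations into a matrix system V a = ℓ, where row i of V is v_i (expressed in the standard basis). Since V is invertible (lower-triangular with 1s on the diagonal, up to permutation), solve by back-substitution:
  V =
[[1, 1, 1, 1],
 [1, 0, 0, 0],
 [1, 1, 1, 0],
 [0, 1, 0, 0]]
  V a = (-7, -4, -6, -1)
Solving gives a = (-4, -1, -1, -1).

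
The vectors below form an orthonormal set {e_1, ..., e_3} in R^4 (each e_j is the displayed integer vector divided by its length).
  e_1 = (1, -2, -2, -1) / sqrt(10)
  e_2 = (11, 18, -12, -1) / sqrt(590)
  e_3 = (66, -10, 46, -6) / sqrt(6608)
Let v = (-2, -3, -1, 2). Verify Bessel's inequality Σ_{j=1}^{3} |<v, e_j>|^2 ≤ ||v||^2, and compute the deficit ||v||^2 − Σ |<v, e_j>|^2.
Σ |<v, e_j>|^2 = 90/7; ||v||^2 = 18; deficit = 36/7

Write each e_j = u_j / sqrt(<u_j, u_j>) where u_j is the displayed integer vector. Then <v, e_j> = <v, u_j> / sqrt(<u_j, u_j>), so |<v, e_j>|^2 = <v, u_j>^2 / <u_j, u_j>.
Coefficients: <v, e_1> = 4/sqrt(10), <v, e_2> = -66/sqrt(590), <v, e_3> = -160/sqrt(6608).
Square and sum: Σ |<v, e_j>|^2 = 90/7.
Compute ||v||^2 = v·v = 18.
Deficit = 18 − 90/7 = 36/7 ≥ 0, confirming Bessel's inequality. (The deficit equals ||v − Σ <v,e_j> e_j||^2, the squared distance from v to span{e_j}.)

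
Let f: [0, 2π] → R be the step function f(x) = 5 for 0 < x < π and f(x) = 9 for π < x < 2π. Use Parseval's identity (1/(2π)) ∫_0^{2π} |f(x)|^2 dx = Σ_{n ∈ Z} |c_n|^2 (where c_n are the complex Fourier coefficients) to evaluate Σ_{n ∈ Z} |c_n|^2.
Σ |c_n|^2 = 53

Parseval equates the L^2 energy of f (normalised by 1/(2π)) with the ℓ^2 sum of its Fourier coefficients: (1/(2π)) ∫_0^{2π} |f|^2 = Σ |c_n|^2.
Compute the left side: (1/(2π)) [∫_0^π 5^2 dx + ∫_π^{2π} 9^2 dx] = (1/(2π)) · (25π + 81π) = (25 + 81)/2 = 53.
So Σ_{n ∈ Z} |c_n|^2 = 53.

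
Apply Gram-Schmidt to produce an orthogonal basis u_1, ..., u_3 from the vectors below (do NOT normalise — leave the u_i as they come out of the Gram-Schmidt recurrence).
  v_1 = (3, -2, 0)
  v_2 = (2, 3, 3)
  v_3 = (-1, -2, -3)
Orthogonal basis:
  u_1 = (3, -2, 0)
  u_2 = (2, 3, 3)
  u_3 = (45/143, 135/286, -15/22)

Apply the Gram-Schmidt recurrence
  u_1 = v_1
  u_i = v_i − Σ_{j<i} ((v_i · u_j) / (u_j · u_j)) · u_j.

Step by step this gives:
  u_1 = (3, -2, 0)
  u_2 = (2, 3, 3)
  u_3 = (45/143, 135/286, -15/22)

Orthogonality check:
  u_2 · u_1 = 0 (should be 0)
  u_3 · u_1 = 0 (should be 0)
  u_3 · u_2 = 0 (should be 0)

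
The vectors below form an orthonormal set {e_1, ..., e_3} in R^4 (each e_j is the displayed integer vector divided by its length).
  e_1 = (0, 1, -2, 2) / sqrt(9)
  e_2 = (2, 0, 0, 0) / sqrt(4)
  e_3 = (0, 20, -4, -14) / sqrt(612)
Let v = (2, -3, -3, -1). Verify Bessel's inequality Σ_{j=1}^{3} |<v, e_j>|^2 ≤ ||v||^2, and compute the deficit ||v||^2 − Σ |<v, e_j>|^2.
Σ |<v, e_j>|^2 = 6; ||v||^2 = 23; deficit = 17

Write each e_j = u_j / sqrt(<u_j, u_j>) where u_j is the displayed integer vector. Then <v, e_j> = <v, u_j> / sqrt(<u_j, u_j>), so |<v, e_j>|^2 = <v, u_j>^2 / <u_j, u_j>.
Coefficients: <v, e_1> = 1/sqrt(9), <v, e_2> = 4/sqrt(4), <v, e_3> = -34/sqrt(612).
Square and sum: Σ |<v, e_j>|^2 = 6.
Compute ||v||^2 = v·v = 23.
Deficit = 23 − 6 = 17 ≥ 0, confirming Bessel's inequality. (The deficit equals ||v − Σ <v,e_j> e_j||^2, the squared distance from v to span{e_j}.)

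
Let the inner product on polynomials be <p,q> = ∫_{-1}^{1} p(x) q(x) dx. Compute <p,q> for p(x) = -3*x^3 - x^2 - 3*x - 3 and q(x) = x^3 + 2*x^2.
<p,q> = -48/7

Expand the product: p(x)·q(x) = -3*x^6 - 7*x^5 - 5*x^4 - 9*x^3 - 6*x^2.
∫_{-1}^{1} of each monomial x^k gives [2/(k+1) if k even, 0 if k odd]. Integrating term-by-term (or equivalently evaluating the antiderivative F(x) = -3*x^7/7 - 7*x^6/6 - x^5 - 9*x^4/4 - 2*x^3 at the endpoints):
  F(1) − F(−1) = -575/84 − (1/84) = -48/7.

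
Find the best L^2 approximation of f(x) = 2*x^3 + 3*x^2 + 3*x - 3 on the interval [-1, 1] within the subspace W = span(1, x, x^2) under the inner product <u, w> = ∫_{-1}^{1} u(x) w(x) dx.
g(x) = 3*x^2 + 21*x/5 - 3

The best approximation g ∈ W is the orthogonal projection of f onto W. Writing g = a_0 + a_1 x + a_2 x^2, the coefficients solve the normal equations G · a = b where
  G_{ij} = <φ_i, φ_j> and b_i = <f, φ_i>, with φ_0 = 1, φ_1 = x, φ_2 = x^2.
G =
  [2, 0, 2/3]
  [0, 2/3, 0]
  [2/3, 0, 2/5],
b = (-4, 14/5, -4/5).
Solving gives a_0 = -3, a_1 = 21/5, a_2 = 3, so
  g(x) = 3*x^2 + 21*x/5 - 3.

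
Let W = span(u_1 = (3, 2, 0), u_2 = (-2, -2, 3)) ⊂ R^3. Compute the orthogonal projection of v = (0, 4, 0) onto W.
proj_W(v) = (216/121, 160/121, -72/121)

Set up U = [u_1 | ... | u_2] ∈ R^(3×2). The projector onto W = col(U) is P = U (U^T U)^(-1) U^T.
Compute U^T U =
  [13, -10]
  [-10, 17],
and U^T v = (8, -8).
Solve U^T U · c = U^T v for the coefficients: c = (56/121, -24/121). The projection is proj_W(v) = U c.
Check: (v - proj_W(v)) · u_1 = 0  (should be 0).
Check: (v - proj_W(v)) · u_2 = 0  (should be 0).
Result: proj_W(v) = (216/121, 160/121, -72/121).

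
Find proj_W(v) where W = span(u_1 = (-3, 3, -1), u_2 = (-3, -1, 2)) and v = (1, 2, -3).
proj_W(v) = (63/50, 617/250, -297/125)

Set up U = [u_1 | ... | u_2] ∈ R^(3×2). The projector onto W = col(U) is P = U (U^T U)^(-1) U^T.
Compute U^T U =
  [19, 4]
  [4, 14],
and U^T v = (6, -11).
Solve U^T U · c = U^T v for the coefficients: c = (64/125, -233/250). The projection is proj_W(v) = U c.
Check: (v - proj_W(v)) · u_1 = 0  (should be 0).
Check: (v - proj_W(v)) · u_2 = 0  (should be 0).
Result: proj_W(v) = (63/50, 617/250, -297/125).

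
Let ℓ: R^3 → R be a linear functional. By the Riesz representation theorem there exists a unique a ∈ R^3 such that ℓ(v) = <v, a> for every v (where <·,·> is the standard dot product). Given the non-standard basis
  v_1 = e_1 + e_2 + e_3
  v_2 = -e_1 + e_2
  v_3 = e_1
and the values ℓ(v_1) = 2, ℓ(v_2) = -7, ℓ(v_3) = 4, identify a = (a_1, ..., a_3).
a = (4, -3, 1)

Write a = (a_1, ..., a_3) in the standard basis. For each basis vector v_i, ℓ(v_i) = <v_i, a> is a linear equation in the a_j's. Collect the n equations into a matrix system V a = ℓ, where row i of V is v_i (expressed in the standard basis). Since V is invertible (lower-triangular with 1s on the diagonal, up to permutation), solve by back-substitution:
  V =
[[1, 1, 1],
 [-1, 1, 0],
 [1, 0, 0]]
  V a = (2, -7, 4)
Solving gives a = (4, -3, 1).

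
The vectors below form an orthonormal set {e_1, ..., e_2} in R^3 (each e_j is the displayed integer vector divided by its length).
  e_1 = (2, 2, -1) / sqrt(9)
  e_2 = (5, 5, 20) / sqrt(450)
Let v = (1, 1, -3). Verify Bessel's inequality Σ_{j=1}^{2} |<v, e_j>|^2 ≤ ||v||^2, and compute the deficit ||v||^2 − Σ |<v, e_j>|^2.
Σ |<v, e_j>|^2 = 11; ||v||^2 = 11; deficit = 0

Write each e_j = u_j / sqrt(<u_j, u_j>) where u_j is the displayed integer vector. Then <v, e_j> = <v, u_j> / sqrt(<u_j, u_j>), so |<v, e_j>|^2 = <v, u_j>^2 / <u_j, u_j>.
Coefficients: <v, e_1> = 7/sqrt(9), <v, e_2> = -50/sqrt(450).
Square and sum: Σ |<v, e_j>|^2 = 11.
Compute ||v||^2 = v·v = 11.
Deficit = 11 − 11 = 0 ≥ 0, confirming Bessel's inequality. (The deficit equals ||v − Σ <v,e_j> e_j||^2, the squared distance from v to span{e_j}.)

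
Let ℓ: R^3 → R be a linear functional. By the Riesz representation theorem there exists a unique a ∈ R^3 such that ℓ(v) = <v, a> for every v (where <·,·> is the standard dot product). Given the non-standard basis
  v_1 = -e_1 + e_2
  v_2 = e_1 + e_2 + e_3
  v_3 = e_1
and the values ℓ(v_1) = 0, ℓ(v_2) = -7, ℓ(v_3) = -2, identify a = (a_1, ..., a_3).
a = (-2, -2, -3)

Write a = (a_1, ..., a_3) in the standard basis. For each basis vector v_i, ℓ(v_i) = <v_i, a> is a linear equation in the a_j's. Collect the n equations into a matrix system V a = ℓ, where row i of V is v_i (expressed in the standard basis). Since V is invertible (lower-triangular with 1s on the diagonal, up to permutation), solve by back-substitution:
  V =
[[-1, 1, 0],
 [1, 1, 1],
 [1, 0, 0]]
  V a = (0, -7, -2)
Solving gives a = (-2, -2, -3).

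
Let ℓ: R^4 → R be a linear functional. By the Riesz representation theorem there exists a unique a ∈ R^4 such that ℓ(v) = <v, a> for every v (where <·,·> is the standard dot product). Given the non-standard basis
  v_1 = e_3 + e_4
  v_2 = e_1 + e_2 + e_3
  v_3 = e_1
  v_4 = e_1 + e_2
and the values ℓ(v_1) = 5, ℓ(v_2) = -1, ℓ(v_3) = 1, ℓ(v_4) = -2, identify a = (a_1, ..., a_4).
a = (1, -3, 1, 4)

Write a = (a_1, ..., a_4) in the standard basis. For each basis vector v_i, ℓ(v_i) = <v_i, a> is a linear equation in the a_j's. Collect the n equations into a matrix system V a = ℓ, where row i of V is v_i (expressed in the standard basis). Since V is invertible (lower-triangular with 1s on the diagonal, up to permutation), solve by back-substitution:
  V =
[[0, 0, 1, 1],
 [1, 1, 1, 0],
 [1, 0, 0, 0],
 [1, 1, 0, 0]]
  V a = (5, -1, 1, -2)
Solving gives a = (1, -3, 1, 4).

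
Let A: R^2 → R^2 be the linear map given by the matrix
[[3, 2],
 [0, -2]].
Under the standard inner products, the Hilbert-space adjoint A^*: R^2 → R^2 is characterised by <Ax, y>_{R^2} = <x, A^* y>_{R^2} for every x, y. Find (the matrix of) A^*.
A^* = A^T =
[[3, 0],
 [2, -2]]

For real matrices with standard dot products, the defining identity <Ax, y> = <x, A^* y> gives (Ax)^T y = x^T (A^*) y, i.e. x^T A^T y = x^T (A^*) y. Since this holds for all x, y, we must have A^* = A^T. Therefore
A^* =
[[3, 0],
 [2, -2]].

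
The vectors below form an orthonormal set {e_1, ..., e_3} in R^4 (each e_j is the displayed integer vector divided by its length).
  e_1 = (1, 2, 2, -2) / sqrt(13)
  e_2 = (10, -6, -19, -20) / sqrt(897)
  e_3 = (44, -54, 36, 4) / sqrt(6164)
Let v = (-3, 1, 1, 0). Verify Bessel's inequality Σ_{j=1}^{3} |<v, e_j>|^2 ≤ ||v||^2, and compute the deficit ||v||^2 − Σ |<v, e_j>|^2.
Σ |<v, e_j>|^2 = 1427/201; ||v||^2 = 11; deficit = 784/201

Write each e_j = u_j / sqrt(<u_j, u_j>) where u_j is the displayed integer vector. Then <v, e_j> = <v, u_j> / sqrt(<u_j, u_j>), so |<v, e_j>|^2 = <v, u_j>^2 / <u_j, u_j>.
Coefficients: <v, e_1> = 1/sqrt(13), <v, e_2> = -55/sqrt(897), <v, e_3> = -150/sqrt(6164).
Square and sum: Σ |<v, e_j>|^2 = 1427/201.
Compute ||v||^2 = v·v = 11.
Deficit = 11 − 1427/201 = 784/201 ≥ 0, confirming Bessel's inequality. (The deficit equals ||v − Σ <v,e_j> e_j||^2, the squared distance from v to span{e_j}.)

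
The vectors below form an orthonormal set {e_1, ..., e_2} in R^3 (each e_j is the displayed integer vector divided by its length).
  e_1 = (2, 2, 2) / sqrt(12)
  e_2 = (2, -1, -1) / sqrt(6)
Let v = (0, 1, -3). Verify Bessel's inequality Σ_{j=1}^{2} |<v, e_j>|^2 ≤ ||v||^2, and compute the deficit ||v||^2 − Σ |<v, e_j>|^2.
Σ |<v, e_j>|^2 = 2; ||v||^2 = 10; deficit = 8

Write each e_j = u_j / sqrt(<u_j, u_j>) where u_j is the displayed integer vector. Then <v, e_j> = <v, u_j> / sqrt(<u_j, u_j>), so |<v, e_j>|^2 = <v, u_j>^2 / <u_j, u_j>.
Coefficients: <v, e_1> = -4/sqrt(12), <v, e_2> = 2/sqrt(6).
Square and sum: Σ |<v, e_j>|^2 = 2.
Compute ||v||^2 = v·v = 10.
Deficit = 10 − 2 = 8 ≥ 0, confirming Bessel's inequality. (The deficit equals ||v − Σ <v,e_j> e_j||^2, the squared distance from v to span{e_j}.)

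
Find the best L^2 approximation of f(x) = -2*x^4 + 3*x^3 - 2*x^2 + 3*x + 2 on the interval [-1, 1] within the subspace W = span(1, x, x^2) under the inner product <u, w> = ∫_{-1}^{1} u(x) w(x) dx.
g(x) = -26*x^2/7 + 24*x/5 + 76/35

The best approximation g ∈ W is the orthogonal projection of f onto W. Writing g = a_0 + a_1 x + a_2 x^2, the coefficients solve the normal equations G · a = b where
  G_{ij} = <φ_i, φ_j> and b_i = <f, φ_i>, with φ_0 = 1, φ_1 = x, φ_2 = x^2.
G =
  [2, 0, 2/3]
  [0, 2/3, 0]
  [2/3, 0, 2/5],
b = (28/15, 16/5, -4/105).
Solving gives a_0 = 76/35, a_1 = 24/5, a_2 = -26/7, so
  g(x) = -26*x^2/7 + 24*x/5 + 76/35.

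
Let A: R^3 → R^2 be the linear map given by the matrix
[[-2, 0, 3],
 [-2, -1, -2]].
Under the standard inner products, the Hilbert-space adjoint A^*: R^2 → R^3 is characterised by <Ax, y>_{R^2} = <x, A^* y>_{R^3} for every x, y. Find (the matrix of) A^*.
A^* = A^T =
[[-2, -2],
 [0, -1],
 [3, -2]]

For real matrices with standard dot products, the defining identity <Ax, y> = <x, A^* y> gives (Ax)^T y = x^T (A^*) y, i.e. x^T A^T y = x^T (A^*) y. Since this holds for all x, y, we must have A^* = A^T. Therefore
A^* =
[[-2, -2],
 [0, -1],
 [3, -2]].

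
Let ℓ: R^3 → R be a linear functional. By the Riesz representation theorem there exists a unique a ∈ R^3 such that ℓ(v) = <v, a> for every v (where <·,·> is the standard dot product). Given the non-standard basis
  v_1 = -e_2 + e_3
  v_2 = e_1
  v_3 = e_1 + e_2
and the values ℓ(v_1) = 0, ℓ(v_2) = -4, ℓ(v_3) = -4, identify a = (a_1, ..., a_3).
a = (-4, 0, 0)

Write a = (a_1, ..., a_3) in the standard basis. For each basis vector v_i, ℓ(v_i) = <v_i, a> is a linear equation in the a_j's. Collect the n equations into a matrix system V a = ℓ, where row i of V is v_i (expressed in the standard basis). Since V is invertible (lower-triangular with 1s on the diagonal, up to permutation), solve by back-substitution:
  V =
[[0, -1, 1],
 [1, 0, 0],
 [1, 1, 0]]
  V a = (0, -4, -4)
Solving gives a = (-4, 0, 0).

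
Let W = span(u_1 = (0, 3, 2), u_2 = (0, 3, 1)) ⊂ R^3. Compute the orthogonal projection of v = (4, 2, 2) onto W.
proj_W(v) = (0, 2, 2)

Set up U = [u_1 | ... | u_2] ∈ R^(3×2). The projector onto W = col(U) is P = U (U^T U)^(-1) U^T.
Compute U^T U =
  [13, 11]
  [11, 10],
and U^T v = (10, 8).
Solve U^T U · c = U^T v for the coefficients: c = (4/3, -2/3). The projection is proj_W(v) = U c.
Check: (v - proj_W(v)) · u_1 = 0  (should be 0).
Check: (v - proj_W(v)) · u_2 = 0  (should be 0).
Result: proj_W(v) = (0, 2, 2).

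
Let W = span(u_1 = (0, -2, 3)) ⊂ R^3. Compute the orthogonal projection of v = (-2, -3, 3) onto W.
proj_W(v) = (0, -30/13, 45/13)

Set up U = [u_1 | ... | u_1] ∈ R^(3×1). The projector onto W = col(U) is P = U (U^T U)^(-1) U^T.
Compute U^T U =
  [13],
and U^T v = (15).
Solve U^T U · c = U^T v for the coefficients: c = (15/13). The projection is proj_W(v) = U c.
Check: (v - proj_W(v)) · u_1 = 0  (should be 0).
Result: proj_W(v) = (0, -30/13, 45/13).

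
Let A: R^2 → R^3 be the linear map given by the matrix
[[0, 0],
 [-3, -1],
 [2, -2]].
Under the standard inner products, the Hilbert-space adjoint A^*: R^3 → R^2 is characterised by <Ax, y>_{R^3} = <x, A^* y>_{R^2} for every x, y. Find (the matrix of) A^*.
A^* = A^T =
[[0, -3, 2],
 [0, -1, -2]]

For real matrices with standard dot products, the defining identity <Ax, y> = <x, A^* y> gives (Ax)^T y = x^T (A^*) y, i.e. x^T A^T y = x^T (A^*) y. Since this holds for all x, y, we must have A^* = A^T. Therefore
A^* =
[[0, -3, 2],
 [0, -1, -2]].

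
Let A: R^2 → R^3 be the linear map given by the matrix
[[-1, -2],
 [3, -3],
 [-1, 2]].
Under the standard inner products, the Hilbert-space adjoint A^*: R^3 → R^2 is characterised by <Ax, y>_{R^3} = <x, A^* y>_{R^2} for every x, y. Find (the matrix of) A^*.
A^* = A^T =
[[-1, 3, -1],
 [-2, -3, 2]]

For real matrices with standard dot products, the defining identity <Ax, y> = <x, A^* y> gives (Ax)^T y = x^T (A^*) y, i.e. x^T A^T y = x^T (A^*) y. Since this holds for all x, y, we must have A^* = A^T. Therefore
A^* =
[[-1, 3, -1],
 [-2, -3, 2]].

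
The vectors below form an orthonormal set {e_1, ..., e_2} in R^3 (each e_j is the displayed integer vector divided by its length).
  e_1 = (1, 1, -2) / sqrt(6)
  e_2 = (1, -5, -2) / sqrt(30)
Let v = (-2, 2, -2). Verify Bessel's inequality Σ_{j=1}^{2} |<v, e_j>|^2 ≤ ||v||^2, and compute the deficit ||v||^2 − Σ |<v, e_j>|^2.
Σ |<v, e_j>|^2 = 24/5; ||v||^2 = 12; deficit = 36/5

Write each e_j = u_j / sqrt(<u_j, u_j>) where u_j is the displayed integer vector. Then <v, e_j> = <v, u_j> / sqrt(<u_j, u_j>), so |<v, e_j>|^2 = <v, u_j>^2 / <u_j, u_j>.
Coefficients: <v, e_1> = 4/sqrt(6), <v, e_2> = -8/sqrt(30).
Square and sum: Σ |<v, e_j>|^2 = 24/5.
Compute ||v||^2 = v·v = 12.
Deficit = 12 − 24/5 = 36/5 ≥ 0, confirming Bessel's inequality. (The deficit equals ||v − Σ <v,e_j> e_j||^2, the squared distance from v to span{e_j}.)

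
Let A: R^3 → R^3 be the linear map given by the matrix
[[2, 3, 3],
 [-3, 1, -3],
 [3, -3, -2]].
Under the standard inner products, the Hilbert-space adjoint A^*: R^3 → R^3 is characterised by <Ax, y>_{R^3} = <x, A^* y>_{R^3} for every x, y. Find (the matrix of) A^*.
A^* = A^T =
[[2, -3, 3],
 [3, 1, -3],
 [3, -3, -2]]

For real matrices with standard dot products, the defining identity <Ax, y> = <x, A^* y> gives (Ax)^T y = x^T (A^*) y, i.e. x^T A^T y = x^T (A^*) y. Since this holds for all x, y, we must have A^* = A^T. Therefore
A^* =
[[2, -3, 3],
 [3, 1, -3],
 [3, -3, -2]].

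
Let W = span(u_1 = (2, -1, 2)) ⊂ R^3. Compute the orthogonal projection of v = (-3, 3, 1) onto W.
proj_W(v) = (-14/9, 7/9, -14/9)

Set up U = [u_1 | ... | u_1] ∈ R^(3×1). The projector onto W = col(U) is P = U (U^T U)^(-1) U^T.
Compute U^T U =
  [9],
and U^T v = (-7).
Solve U^T U · c = U^T v for the coefficients: c = (-7/9). The projection is proj_W(v) = U c.
Check: (v - proj_W(v)) · u_1 = 0  (should be 0).
Result: proj_W(v) = (-14/9, 7/9, -14/9).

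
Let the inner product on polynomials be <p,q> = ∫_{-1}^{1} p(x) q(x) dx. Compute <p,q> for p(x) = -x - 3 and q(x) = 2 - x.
<p,q> = -34/3

Expand the product: p(x)·q(x) = x^2 + x - 6.
∫_{-1}^{1} of each monomial x^k gives [2/(k+1) if k even, 0 if k odd]. Integrating term-by-term (or equivalently evaluating the antiderivative F(x) = x^3/3 + x^2/2 - 6*x at the endpoints):
  F(1) − F(−1) = -31/6 − (37/6) = -34/3.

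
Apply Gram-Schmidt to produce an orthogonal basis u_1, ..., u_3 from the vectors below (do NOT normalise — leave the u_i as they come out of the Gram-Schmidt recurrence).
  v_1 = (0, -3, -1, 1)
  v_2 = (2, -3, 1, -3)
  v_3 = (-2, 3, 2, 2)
Orthogonal basis:
  u_1 = (0, -3, -1, 1)
  u_2 = (2, -18/11, 16/11, -38/11)
  u_3 = (-43/57, -9/19, 119/57, 2/3)

Apply the Gram-Schmidt recurrence
  u_1 = v_1
  u_i = v_i − Σ_{j<i} ((v_i · u_j) / (u_j · u_j)) · u_j.

Step by step this gives:
  u_1 = (0, -3, -1, 1)
  u_2 = (2, -18/11, 16/11, -38/11)
  u_3 = (-43/57, -9/19, 119/57, 2/3)

Orthogonality check:
  u_2 · u_1 = 0 (should be 0)
  u_3 · u_1 = 0 (should be 0)
  u_3 · u_2 = 0 (should be 0)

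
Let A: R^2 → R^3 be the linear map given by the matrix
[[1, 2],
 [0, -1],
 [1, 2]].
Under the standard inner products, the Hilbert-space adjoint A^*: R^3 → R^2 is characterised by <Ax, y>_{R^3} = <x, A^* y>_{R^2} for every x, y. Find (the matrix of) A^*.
A^* = A^T =
[[1, 0, 1],
 [2, -1, 2]]

For real matrices with standard dot products, the defining identity <Ax, y> = <x, A^* y> gives (Ax)^T y = x^T (A^*) y, i.e. x^T A^T y = x^T (A^*) y. Since this holds for all x, y, we must have A^* = A^T. Therefore
A^* =
[[1, 0, 1],
 [2, -1, 2]].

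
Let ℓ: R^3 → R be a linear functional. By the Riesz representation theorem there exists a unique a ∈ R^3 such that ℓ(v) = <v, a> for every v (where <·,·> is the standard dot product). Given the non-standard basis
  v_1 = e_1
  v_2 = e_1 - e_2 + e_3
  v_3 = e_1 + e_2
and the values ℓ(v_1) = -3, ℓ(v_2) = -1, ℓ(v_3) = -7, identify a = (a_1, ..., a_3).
a = (-3, -4, -2)

Write a = (a_1, ..., a_3) in the standard basis. For each basis vector v_i, ℓ(v_i) = <v_i, a> is a linear equation in the a_j's. Collect the n equations into a matrix system V a = ℓ, where row i of V is v_i (expressed in the standard basis). Since V is invertible (lower-triangular with 1s on the diagonal, up to permutation), solve by back-substitution:
  V =
[[1, 0, 0],
 [1, -1, 1],
 [1, 1, 0]]
  V a = (-3, -1, -7)
Solving gives a = (-3, -4, -2).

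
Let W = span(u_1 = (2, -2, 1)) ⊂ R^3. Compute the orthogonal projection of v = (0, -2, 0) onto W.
proj_W(v) = (8/9, -8/9, 4/9)

Set up U = [u_1 | ... | u_1] ∈ R^(3×1). The projector onto W = col(U) is P = U (U^T U)^(-1) U^T.
Compute U^T U =
  [9],
and U^T v = (4).
Solve U^T U · c = U^T v for the coefficients: c = (4/9). The projection is proj_W(v) = U c.
Check: (v - proj_W(v)) · u_1 = 0  (should be 0).
Result: proj_W(v) = (8/9, -8/9, 4/9).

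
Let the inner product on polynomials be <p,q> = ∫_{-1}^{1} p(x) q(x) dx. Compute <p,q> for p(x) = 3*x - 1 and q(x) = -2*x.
<p,q> = -4

Expand the product: p(x)·q(x) = -6*x^2 + 2*x.
∫_{-1}^{1} of each monomial x^k gives [2/(k+1) if k even, 0 if k odd]. Integrating term-by-term (or equivalently evaluating the antiderivative F(x) = -2*x^3 + x^2 at the endpoints):
  F(1) − F(−1) = -1 − (3) = -4.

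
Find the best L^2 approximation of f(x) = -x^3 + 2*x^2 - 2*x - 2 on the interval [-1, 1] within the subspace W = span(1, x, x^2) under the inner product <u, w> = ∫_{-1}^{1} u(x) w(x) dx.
g(x) = 2*x^2 - 13*x/5 - 2

The best approximation g ∈ W is the orthogonal projection of f onto W. Writing g = a_0 + a_1 x + a_2 x^2, the coefficients solve the normal equations G · a = b where
  G_{ij} = <φ_i, φ_j> and b_i = <f, φ_i>, with φ_0 = 1, φ_1 = x, φ_2 = x^2.
G =
  [2, 0, 2/3]
  [0, 2/3, 0]
  [2/3, 0, 2/5],
b = (-8/3, -26/15, -8/15).
Solving gives a_0 = -2, a_1 = -13/5, a_2 = 2, so
  g(x) = 2*x^2 - 13*x/5 - 2.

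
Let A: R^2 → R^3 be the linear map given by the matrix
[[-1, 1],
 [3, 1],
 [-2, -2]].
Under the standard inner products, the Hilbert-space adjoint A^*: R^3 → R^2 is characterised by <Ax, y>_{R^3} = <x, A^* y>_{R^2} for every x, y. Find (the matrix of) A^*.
A^* = A^T =
[[-1, 3, -2],
 [1, 1, -2]]

For real matrices with standard dot products, the defining identity <Ax, y> = <x, A^* y> gives (Ax)^T y = x^T (A^*) y, i.e. x^T A^T y = x^T (A^*) y. Since this holds for all x, y, we must have A^* = A^T. Therefore
A^* =
[[-1, 3, -2],
 [1, 1, -2]].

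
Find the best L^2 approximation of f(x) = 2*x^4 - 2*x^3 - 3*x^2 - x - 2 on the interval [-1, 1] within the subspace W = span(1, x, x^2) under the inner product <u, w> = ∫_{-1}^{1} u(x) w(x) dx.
g(x) = -9*x^2/7 - 11*x/5 - 76/35

The best approximation g ∈ W is the orthogonal projection of f onto W. Writing g = a_0 + a_1 x + a_2 x^2, the coefficients solve the normal equations G · a = b where
  G_{ij} = <φ_i, φ_j> and b_i = <f, φ_i>, with φ_0 = 1, φ_1 = x, φ_2 = x^2.
G =
  [2, 0, 2/3]
  [0, 2/3, 0]
  [2/3, 0, 2/5],
b = (-26/5, -22/15, -206/105).
Solving gives a_0 = -76/35, a_1 = -11/5, a_2 = -9/7, so
  g(x) = -9*x^2/7 - 11*x/5 - 76/35.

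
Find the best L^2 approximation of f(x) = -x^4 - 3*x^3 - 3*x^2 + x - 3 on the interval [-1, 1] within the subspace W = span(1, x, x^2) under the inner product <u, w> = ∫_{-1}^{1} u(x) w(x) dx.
g(x) = -27*x^2/7 - 4*x/5 - 102/35

The best approximation g ∈ W is the orthogonal projection of f onto W. Writing g = a_0 + a_1 x + a_2 x^2, the coefficients solve the normal equations G · a = b where
  G_{ij} = <φ_i, φ_j> and b_i = <f, φ_i>, with φ_0 = 1, φ_1 = x, φ_2 = x^2.
G =
  [2, 0, 2/3]
  [0, 2/3, 0]
  [2/3, 0, 2/5],
b = (-42/5, -8/15, -122/35).
Solving gives a_0 = -102/35, a_1 = -4/5, a_2 = -27/7, so
  g(x) = -27*x^2/7 - 4*x/5 - 102/35.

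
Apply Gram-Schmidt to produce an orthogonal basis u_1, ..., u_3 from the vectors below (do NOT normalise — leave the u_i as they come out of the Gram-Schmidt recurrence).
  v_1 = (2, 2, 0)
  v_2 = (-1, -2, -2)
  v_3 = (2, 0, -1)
Orthogonal basis:
  u_1 = (2, 2, 0)
  u_2 = (1/2, -1/2, -2)
  u_3 = (2/3, -2/3, 1/3)

Apply the Gram-Schmidt recurrence
  u_1 = v_1
  u_i = v_i − Σ_{j<i} ((v_i · u_j) / (u_j · u_j)) · u_j.

Step by step this gives:
  u_1 = (2, 2, 0)
  u_2 = (1/2, -1/2, -2)
  u_3 = (2/3, -2/3, 1/3)

Orthogonality check:
  u_2 · u_1 = 0 (should be 0)
  u_3 · u_1 = 0 (should be 0)
  u_3 · u_2 = 0 (should be 0)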